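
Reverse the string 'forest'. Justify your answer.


Reverse 'forest' character by character: 'tserof'.

tserof


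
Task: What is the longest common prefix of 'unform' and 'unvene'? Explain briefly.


Compare from the start: 2 characters match: 'un'. Mismatch at position 3: 'f' vs 'v'.

un


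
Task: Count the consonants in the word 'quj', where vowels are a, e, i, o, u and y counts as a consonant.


Consonants in 'quj': q, j = 2 consonants.

2


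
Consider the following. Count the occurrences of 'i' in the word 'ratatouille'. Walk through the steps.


Letter 'i' in 'ratatouille': found at position(s) 8 = 1 occurrence(s).

1


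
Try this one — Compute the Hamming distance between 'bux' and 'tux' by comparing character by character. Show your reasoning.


Alignment:
Position 1: 'b' vs 't' = DIFFER
Position 2: 'u' vs 'u' = match
Position 3: 'x' vs 'x' = match
Total differences: 1

1


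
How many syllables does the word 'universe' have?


Break 'universe' into syllables: u-ni-verse -> u | ni | verse = 3 syllables

3 syllables


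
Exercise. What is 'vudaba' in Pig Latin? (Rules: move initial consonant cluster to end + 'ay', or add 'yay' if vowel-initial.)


'vudaba': move consonant cluster 'v' to end and add 'ay': 'udabavay'.

udabavay


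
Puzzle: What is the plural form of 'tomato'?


Apply rule: Add -es (consonant + o). 'tomato' becomes 'tomatoes'.

tomatoes


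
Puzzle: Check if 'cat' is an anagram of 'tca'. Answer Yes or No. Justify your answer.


Sorted letters of 'cat': 'act'
Sorted letters of 'tca': 'act'
They match.

Yes


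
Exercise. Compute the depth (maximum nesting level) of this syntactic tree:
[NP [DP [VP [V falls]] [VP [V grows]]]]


Count bracket nesting levels:
'[' at pos 0: depth = 1
'[' at pos 4: depth = 2
'[' at pos 8: depth = 3
'[' at pos 12: depth = 4
'[' at pos 23: depth = 3
'[' at pos 27: depth = 4
Maximum depth reached: 4

4


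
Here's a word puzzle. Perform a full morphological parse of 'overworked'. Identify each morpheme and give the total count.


Step 1: Identify prefix: 'over' (meaning: excessively)
Step 2: Identify root: 'work'
Step 3: Identify suffix(es): 'ed'
Decomposition: over- (prefix: excessively) + work (root) + -ed (suffix: past)
Total morphemes: 3

3 morphemes (over- (prefix: excessively) + work (root) + -ed (suffix: past))


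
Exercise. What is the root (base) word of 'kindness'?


Remove suffix '-ness' from 'kindness' to get root 'kind'.

kind


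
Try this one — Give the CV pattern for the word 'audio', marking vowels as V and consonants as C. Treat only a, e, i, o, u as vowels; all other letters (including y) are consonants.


Letter mapping: a = V, u = V, d = C, i = V, o = V.

VVCVV


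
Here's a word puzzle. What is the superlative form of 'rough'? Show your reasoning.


Apply superlative formation (add -est): 'rough' -> 'roughest'.

roughest


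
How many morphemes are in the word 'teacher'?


Decomposition: teach (root) + -er (suffix) = 2 morpheme(s)

2 morphemes


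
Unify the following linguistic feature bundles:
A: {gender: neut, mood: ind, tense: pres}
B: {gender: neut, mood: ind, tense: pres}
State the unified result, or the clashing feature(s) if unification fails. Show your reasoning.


Compare features:
gender: A=neut vs B=neut -> unified: neut
mood: A=ind vs B=ind -> unified: ind
tense: A=pres vs B=pres -> unified: pres
No clashes found.

Unified: {gender: neut, mood: ind, tense: pres}


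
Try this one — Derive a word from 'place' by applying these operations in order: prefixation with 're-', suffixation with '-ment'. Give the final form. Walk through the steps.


Step 1: Add prefix 're-' to 'place' = 'replace'
Step 2: Add suffix '-ment' to 'replace' = 'replacement'

replacement


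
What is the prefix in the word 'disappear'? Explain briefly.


The word 'disappear' = 'dis' (prefix) + 'appear' (root). The prefix is 'dis'.

dis


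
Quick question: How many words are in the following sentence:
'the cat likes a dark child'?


Split into words: the | cat | likes | a | dark | child = 6 words.

6


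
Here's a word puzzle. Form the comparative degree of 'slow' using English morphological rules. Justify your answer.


Apply comparative formation (add -er): 'slow' -> 'slower'.

slower


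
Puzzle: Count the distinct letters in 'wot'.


Unique letters in 'wot': {o, t, w} = 3 distinct letters.

3


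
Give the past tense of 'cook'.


Apply rule: Add -ed. 'cook' becomes 'cooked'.

cooked


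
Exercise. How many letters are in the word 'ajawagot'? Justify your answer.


Spell out 'ajawagot' and number each letter: a(1), j(2), a(3), w(4), a(5), g(6), o(7), t(8). Total: 8 letters.

8


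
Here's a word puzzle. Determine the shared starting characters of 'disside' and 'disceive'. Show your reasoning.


Compare from the start: 3 characters match: 'dis'. Mismatch at position 4: 's' vs 'c'.

dis


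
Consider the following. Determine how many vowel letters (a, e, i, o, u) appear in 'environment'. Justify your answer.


Vowels in 'environment': e, i, o, e = 4 vowels.

4


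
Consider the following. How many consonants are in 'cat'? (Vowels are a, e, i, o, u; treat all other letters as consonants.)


Consonants in 'cat': c, t = 2 consonants.

2


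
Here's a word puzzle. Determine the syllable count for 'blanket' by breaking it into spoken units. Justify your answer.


Break 'blanket' into syllables: blan-ket -> blan | ket = 2 syllables

2 syllables


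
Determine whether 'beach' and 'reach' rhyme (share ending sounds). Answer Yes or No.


Rime (stressed vowel + following sounds) of 'beach': -each = /iːtʃ/
Rime of 'reach': -each = /iːtʃ/
/iːtʃ/ and /iːtʃ/ are the same ending sound, so the words rhyme.

Yes


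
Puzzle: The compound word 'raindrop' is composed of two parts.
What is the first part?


Split 'raindrop' into 'rain' + 'drop'. The first part is 'rain'.

rain


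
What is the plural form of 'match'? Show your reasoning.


Apply rule: Add -es (sibilant/fricative ending). 'match' becomes 'matches'.

matches


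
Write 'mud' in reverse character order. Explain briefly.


Reverse 'mud' character by character: 'dum'.

dum


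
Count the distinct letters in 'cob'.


Unique letters in 'cob': {b, c, o} = 3 distinct letters.

3


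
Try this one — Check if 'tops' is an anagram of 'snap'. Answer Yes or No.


Sorted letters of 'tops': 'opst'
Sorted letters of 'snap': 'anps'
They do not match.

No


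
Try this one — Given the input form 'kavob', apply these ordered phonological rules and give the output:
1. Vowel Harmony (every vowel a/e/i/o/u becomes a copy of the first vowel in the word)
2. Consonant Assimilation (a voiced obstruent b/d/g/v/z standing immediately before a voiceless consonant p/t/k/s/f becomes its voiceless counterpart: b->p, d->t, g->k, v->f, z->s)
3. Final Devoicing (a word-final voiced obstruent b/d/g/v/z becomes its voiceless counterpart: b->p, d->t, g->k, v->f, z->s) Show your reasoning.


Starting form: 'kavob'
Rule 1: Vowel Harmony: all vowels become 'a' (matching first vowel). 'kavob' -> 'kavab'
Rule 2: Consonant Assimilation: no voiced obstruent (b/d/g/v/z) stands immediately before a voiceless consonant (p/t/k/s/f). No change.
Rule 3: Final Devoicing: word-final voiced obstruent 'b' becomes voiceless 'p'. 'kavab' -> 'kavap'
Final form: 'kavap'

kavap


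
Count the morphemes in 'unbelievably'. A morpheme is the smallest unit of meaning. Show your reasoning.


Decomposition: un- (prefix) + believe (root) + -able (suffix) + -ly (suffix) = 4 morpheme(s)

4 morphemes


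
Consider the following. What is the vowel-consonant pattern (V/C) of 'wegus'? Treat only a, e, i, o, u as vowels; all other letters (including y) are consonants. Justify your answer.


Letter mapping: w = C, e = V, g = C, u = V, s = C.

CVCVC


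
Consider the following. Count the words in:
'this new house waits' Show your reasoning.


Split into words: this | new | house | waits = 4 words.

4


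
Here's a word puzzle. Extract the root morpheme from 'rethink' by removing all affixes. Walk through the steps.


Remove prefix 're' from 'rethink' to get root 'think'.

think


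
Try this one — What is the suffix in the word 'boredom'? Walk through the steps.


The word 'boredom' = 'bore' (root) + '-dom' (suffix). The suffix is '-dom'.

dom


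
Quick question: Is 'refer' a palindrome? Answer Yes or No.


Forward: 'refer'
Reversed: 'refer'
They are identical.

Yes


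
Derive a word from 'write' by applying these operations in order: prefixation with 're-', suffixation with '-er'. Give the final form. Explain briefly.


Step 1: Add prefix 're-' to 'write' = 'rewrite'
Step 2: Add suffix '-er' to 'rewrite' = 'rewriter'

rewriter


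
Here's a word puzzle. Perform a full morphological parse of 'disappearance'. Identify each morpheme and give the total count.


Step 1: Identify prefix: 'dis' (meaning: not/apart)
Step 2: Identify root: 'appear'
Step 3: Identify suffix(es): 'ance'
Decomposition: dis- (prefix: not/apart) + appear (root) + -ance (suffix: state/act)
Total morphemes: 3

3 morphemes (dis- (prefix: not/apart) + appear (root) + -ance (suffix: state/act))


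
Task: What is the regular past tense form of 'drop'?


Apply rule: Double final consonant and add -ed. 'drop' becomes 'dropped'.

dropped


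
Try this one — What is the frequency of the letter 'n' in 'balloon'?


Letter 'n' in 'balloon': found at position(s) 7 = 1 occurrence(s).

1


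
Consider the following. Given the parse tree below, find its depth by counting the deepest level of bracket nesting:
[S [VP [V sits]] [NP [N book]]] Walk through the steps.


Count bracket nesting levels:
'[' at pos 0: depth = 1
'[' at pos 3: depth = 2
'[' at pos 7: depth = 3
'[' at pos 17: depth = 2
'[' at pos 21: depth = 3
Maximum depth reached: 3

3


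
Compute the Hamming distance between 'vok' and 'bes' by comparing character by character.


Alignment:
Position 1: 'v' vs 'b' = DIFFER
Position 2: 'o' vs 'e' = DIFFER
Position 3: 'k' vs 's' = DIFFER
Total differences: 3

3


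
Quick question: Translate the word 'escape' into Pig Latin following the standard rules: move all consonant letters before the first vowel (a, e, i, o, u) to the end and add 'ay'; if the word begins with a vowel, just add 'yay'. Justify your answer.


'escape' starts with a vowel, so add 'yay': 'escapeyay'.

escapeyay


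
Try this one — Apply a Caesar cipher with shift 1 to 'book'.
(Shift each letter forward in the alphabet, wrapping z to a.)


Shift each letter by 1: b -> c, o -> p, o -> p, k -> l. Result: 'cppl'.

cppl


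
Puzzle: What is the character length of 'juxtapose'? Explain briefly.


Spell out 'juxtapose' and number each letter: j(1), u(2), x(3), t(4), a(5), p(6), o(7), s(8), e(9). Total: 9 letters.

9


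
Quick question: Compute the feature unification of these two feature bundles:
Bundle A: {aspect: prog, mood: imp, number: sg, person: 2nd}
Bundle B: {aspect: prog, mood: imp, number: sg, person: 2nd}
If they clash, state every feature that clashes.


Compare features:
aspect: A=prog vs B=prog -> unified: prog
mood: A=imp vs B=imp -> unified: imp
number: A=sg vs B=sg -> unified: sg
person: A=2nd vs B=2nd -> unified: 2nd
No clashes found.

Unified: {aspect: prog, mood: imp, number: sg, person: 2nd}


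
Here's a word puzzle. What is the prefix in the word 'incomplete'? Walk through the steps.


The word 'incomplete' = 'in' (prefix) + 'complete' (root). The prefix is 'in'.

in


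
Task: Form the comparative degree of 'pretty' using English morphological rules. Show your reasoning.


Apply comparative formation (consonant + y: change y to i, add -er): 'pretty' -> 'prettier'.

prettier


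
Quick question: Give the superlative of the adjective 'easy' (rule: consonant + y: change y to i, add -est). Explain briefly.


Apply superlative formation (consonant + y: change y to i, add -est): 'easy' -> 'easiest'.

easiest


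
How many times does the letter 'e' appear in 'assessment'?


Letter 'e' in 'assessment': found at position(s) 4, 8 = 2 occurrence(s).

2


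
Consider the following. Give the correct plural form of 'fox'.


Apply rule: Add -es (sibilant/fricative ending). 'fox' becomes 'foxes'.

foxes


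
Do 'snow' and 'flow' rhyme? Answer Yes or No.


Rime (stressed vowel + following sounds) of 'snow': -ow = /oʊ/
Rime of 'flow': -ow = /oʊ/
/oʊ/ and /oʊ/ are the same ending sound, so the words rhyme.

Yes


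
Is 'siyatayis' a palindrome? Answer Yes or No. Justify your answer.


Forward: 'siyatayis'
Reversed: 'siyatayis'
They are identical.

Yes


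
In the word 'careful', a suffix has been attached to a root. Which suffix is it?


The word 'careful' = 'care' (root) + '-ful' (suffix). The suffix is '-ful'.

ful


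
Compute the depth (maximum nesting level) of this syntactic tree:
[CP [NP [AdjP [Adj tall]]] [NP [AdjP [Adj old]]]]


Count bracket nesting levels:
'[' at pos 0: depth = 1
'[' at pos 4: depth = 2
'[' at pos 8: depth = 3
'[' at pos 14: depth = 4
'[' at pos 27: depth = 2
'[' at pos 31: depth = 3
'[' at pos 37: depth = 4
Maximum depth reached: 4

4


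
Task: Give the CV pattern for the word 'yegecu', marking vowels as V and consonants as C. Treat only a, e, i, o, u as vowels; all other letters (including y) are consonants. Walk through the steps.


Letter mapping: y = C, e = V, g = C, e = V, c = C, u = V.

CVCVCV


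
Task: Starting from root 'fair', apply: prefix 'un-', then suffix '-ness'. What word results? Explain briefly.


Step 1: Add prefix 'un-' to 'fair' = 'unfair'
Step 2: Add suffix '-ness' to 'unfair' = 'unfairness'

unfairness


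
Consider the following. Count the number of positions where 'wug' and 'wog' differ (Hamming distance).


Alignment:
Position 1: 'w' vs 'w' = match
Position 2: 'u' vs 'o' = DIFFER
Position 3: 'g' vs 'g' = match
Total differences: 1

1


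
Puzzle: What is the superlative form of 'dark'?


Apply superlative formation (add -est): 'dark' -> 'darkest'.

darkest


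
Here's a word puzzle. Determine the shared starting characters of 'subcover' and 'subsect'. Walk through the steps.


Compare from the start: 3 characters match: 'sub'. Mismatch at position 4: 'c' vs 's'.

sub


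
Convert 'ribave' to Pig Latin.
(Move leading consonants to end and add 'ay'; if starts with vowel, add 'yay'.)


'ribave': move consonant cluster 'r' to end and add 'ay': 'ibaveray'.

ibaveray


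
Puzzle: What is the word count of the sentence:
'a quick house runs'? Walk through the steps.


Split into words: a | quick | house | runs = 4 words.

4


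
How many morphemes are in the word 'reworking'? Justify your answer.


Decomposition: re- (prefix) + work (root) + -ing (suffix) = 3 morpheme(s)

3 morphemes


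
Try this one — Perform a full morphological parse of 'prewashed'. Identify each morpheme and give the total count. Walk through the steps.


Step 1: Identify prefix: 'pre' (meaning: before)
Step 2: Identify root: 'wash'
Step 3: Identify suffix(es): 'ed'
Decomposition: pre- (prefix: before) + wash (root) + -ed (suffix: past)
Total morphemes: 3

3 morphemes (pre- (prefix: before) + wash (root) + -ed (suffix: past))


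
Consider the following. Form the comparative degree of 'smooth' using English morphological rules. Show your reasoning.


Apply comparative formation (add -er): 'smooth' -> 'smoother'.

smoother


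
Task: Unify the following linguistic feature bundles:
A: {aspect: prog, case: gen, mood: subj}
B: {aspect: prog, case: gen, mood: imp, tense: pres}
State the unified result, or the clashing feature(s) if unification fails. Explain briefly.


Compare features:
aspect: A=prog vs B=prog -> unified: prog
case: A=gen vs B=gen -> unified: gen
mood: A=subj vs B=imp -> CLASH
tense: A=_ vs B=pres -> unified: pres
Clash detected on feature 'mood' (subj vs imp); unification fails.

CLASH on 'mood' (subj vs imp)


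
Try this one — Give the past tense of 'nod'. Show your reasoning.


Apply rule: Double final consonant and add -ed. 'nod' becomes 'nodded'.

nodded


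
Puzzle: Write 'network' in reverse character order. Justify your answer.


Reverse 'network' character by character: 'krowten'.

krowten


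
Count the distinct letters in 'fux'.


Unique letters in 'fux': {f, u, x} = 3 distinct letters.

3


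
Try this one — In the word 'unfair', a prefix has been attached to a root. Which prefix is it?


The word 'unfair' = 'un' (prefix) + 'fair' (root). The prefix is 'un'.

un


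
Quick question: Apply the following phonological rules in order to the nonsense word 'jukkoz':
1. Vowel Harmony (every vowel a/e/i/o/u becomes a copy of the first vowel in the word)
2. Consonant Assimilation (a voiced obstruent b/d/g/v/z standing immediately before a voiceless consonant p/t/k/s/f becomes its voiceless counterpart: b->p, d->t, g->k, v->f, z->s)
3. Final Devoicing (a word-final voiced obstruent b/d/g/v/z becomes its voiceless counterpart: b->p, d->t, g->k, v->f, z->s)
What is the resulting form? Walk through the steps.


Starting form: 'jukkoz'
Rule 1: Vowel Harmony: all vowels become 'u' (matching first vowel). 'jukkoz' -> 'jukkuz'
Rule 2: Consonant Assimilation: no voiced obstruent (b/d/g/v/z) stands immediately before a voiceless consonant (p/t/k/s/f). No change.
Rule 3: Final Devoicing: word-final voiced obstruent 'z' becomes voiceless 's'. 'jukkuz' -> 'jukkus'
Final form: 'jukkus'

jukkus


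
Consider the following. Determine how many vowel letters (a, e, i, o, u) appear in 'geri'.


Vowels in 'geri': e, i = 2 vowels.

2


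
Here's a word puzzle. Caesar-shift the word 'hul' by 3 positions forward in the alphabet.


Shift each letter by 3: h -> k, u -> x, l -> o. Result: 'kxo'.

kxo


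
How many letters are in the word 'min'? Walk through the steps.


Spell out 'min' and number each letter: m(1), i(2), n(3). Total: 3 letters.

3


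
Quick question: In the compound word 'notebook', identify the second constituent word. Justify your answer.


Split 'notebook' into 'note' + 'book'. The second part is 'book'.

book


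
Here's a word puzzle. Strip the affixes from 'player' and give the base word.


Remove suffix '-er' from 'player' to get root 'play'.

play


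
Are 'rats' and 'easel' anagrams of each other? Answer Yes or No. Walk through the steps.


Sorted letters of 'rats': 'arst'
Sorted letters of 'easel': 'aeels'
They do not match.

No


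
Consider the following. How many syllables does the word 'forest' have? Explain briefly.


Break 'forest' into syllables: for-est -> for | est = 2 syllables

2 syllables


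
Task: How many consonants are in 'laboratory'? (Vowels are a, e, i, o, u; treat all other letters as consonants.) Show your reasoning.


Consonants in 'laboratory': l, b, r, t, r, y = 6 consonants.

6


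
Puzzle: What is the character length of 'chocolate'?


Spell out 'chocolate' and number each letter: c(1), h(2), o(3), c(4), o(5), l(6), a(7), t(8), e(9). Total: 9 letters.

9


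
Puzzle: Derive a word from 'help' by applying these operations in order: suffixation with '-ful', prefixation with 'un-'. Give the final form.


Step 1: Add suffix '-ful' to 'help' = 'helpful'
Step 2: Add prefix 'un-' to 'helpful' = 'unhelpful'

unhelpful


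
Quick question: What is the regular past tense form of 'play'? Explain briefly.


Apply rule: Add -ed. 'play' becomes 'played'.

played


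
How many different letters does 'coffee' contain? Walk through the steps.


Unique letters in 'coffee': {c, e, f, o} = 4 distinct letters.

4


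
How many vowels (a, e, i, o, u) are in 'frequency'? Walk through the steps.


Vowels in 'frequency': e, u, e = 3 vowels.

3


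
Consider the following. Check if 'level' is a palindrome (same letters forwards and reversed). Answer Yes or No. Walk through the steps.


Forward: 'level'
Reversed: 'level'
They are identical.

Yes


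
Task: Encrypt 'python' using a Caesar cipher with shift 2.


Shift each letter by 2: p -> r, y -> a, t -> v, h -> j, o -> q, n -> p. Result: 'ravjqp'.

ravjqp


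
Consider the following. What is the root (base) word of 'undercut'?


Remove prefix 'under' from 'undercut' to get root 'cut'.

cut


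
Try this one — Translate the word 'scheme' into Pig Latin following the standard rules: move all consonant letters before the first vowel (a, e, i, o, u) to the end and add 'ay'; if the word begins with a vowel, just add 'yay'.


'scheme': move consonant cluster 'sch' to end and add 'ay': 'emeschay'.

emeschay


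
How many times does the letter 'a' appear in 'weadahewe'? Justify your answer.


Letter 'a' in 'weadahewe': found at position(s) 3, 5 = 2 occurrence(s).

2


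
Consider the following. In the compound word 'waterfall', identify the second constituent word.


Split 'waterfall' into 'water' + 'fall'. The second part is 'fall'.

fall


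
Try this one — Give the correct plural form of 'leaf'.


Apply rule: Change -f to -ves. 'leaf' becomes 'leaves'.

leaves


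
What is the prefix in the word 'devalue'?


The word 'devalue' = 'de' (prefix) + 'value' (root). The prefix is 'de'.

de


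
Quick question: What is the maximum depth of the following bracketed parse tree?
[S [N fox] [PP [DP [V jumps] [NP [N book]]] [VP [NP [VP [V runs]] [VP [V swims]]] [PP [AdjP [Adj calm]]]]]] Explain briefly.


Count bracket nesting levels:
'[' at pos 0: depth = 1
'[' at pos 3: depth = 2
'[' at pos 11: depth = 2
'[' at pos 15: depth = 3
'[' at pos 19: depth = 4
'[' at pos 29: depth = 4
'[' at pos 33: depth = 5
'[' at pos 44: depth = 3
'[' at pos 48: depth = 4
'[' at pos 52: depth = 5
'[' at pos 56: depth = 6
'[' at pos 66: depth = 5
'[' at pos 70: depth = 6
'[' at pos 82: depth = 4
'[' at pos 86: depth = 5
'[' at pos 92: depth = 6
Maximum depth reached: 6

6


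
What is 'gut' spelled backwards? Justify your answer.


Reverse 'gut' character by character: 'tug'.

tug


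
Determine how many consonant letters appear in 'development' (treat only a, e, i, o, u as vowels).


Consonants in 'development': d, v, l, p, m, n, t = 7 consonants.

7


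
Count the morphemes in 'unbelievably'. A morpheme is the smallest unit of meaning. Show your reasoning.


Decomposition: un- (prefix) + believe (root) + -able (suffix) + -ly (suffix) = 4 morpheme(s)

4 morphemes


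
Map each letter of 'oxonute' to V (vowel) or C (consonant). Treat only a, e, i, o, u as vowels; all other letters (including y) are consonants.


Letter mapping: o = V, x = C, o = V, n = C, u = V, t = C, e = V.

VCVCVCV


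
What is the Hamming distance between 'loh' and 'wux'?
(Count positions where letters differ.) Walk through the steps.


Alignment:
Position 1: 'l' vs 'w' = DIFFER
Position 2: 'o' vs 'u' = DIFFER
Position 3: 'h' vs 'x' = DIFFER
Total differences: 3

3


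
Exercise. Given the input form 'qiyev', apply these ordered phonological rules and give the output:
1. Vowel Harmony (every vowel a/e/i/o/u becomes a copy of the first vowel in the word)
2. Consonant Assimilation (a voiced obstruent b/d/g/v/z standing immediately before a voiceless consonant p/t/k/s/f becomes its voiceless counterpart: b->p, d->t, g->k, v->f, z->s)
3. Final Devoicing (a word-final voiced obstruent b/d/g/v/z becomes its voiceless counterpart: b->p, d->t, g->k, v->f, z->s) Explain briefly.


Starting form: 'qiyev'
Rule 1: Vowel Harmony: all vowels become 'i' (matching first vowel). 'qiyev' -> 'qiyiv'
Rule 2: Consonant Assimilation: no voiced obstruent (b/d/g/v/z) stands immediately before a voiceless consonant (p/t/k/s/f). No change.
Rule 3: Final Devoicing: word-final voiced obstruent 'v' becomes voiceless 'f'. 'qiyiv' -> 'qiyif'
Final form: 'qiyif'

qiyif


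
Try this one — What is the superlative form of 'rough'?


Apply superlative formation (add -est): 'rough' -> 'roughest'.

roughest


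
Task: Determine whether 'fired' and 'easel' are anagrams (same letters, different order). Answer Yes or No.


Sorted letters of 'fired': 'defir'
Sorted letters of 'easel': 'aeels'
They do not match.

No


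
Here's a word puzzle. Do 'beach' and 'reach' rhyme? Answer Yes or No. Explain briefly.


Rime (stressed vowel + following sounds) of 'beach': -each = /iːtʃ/
Rime of 'reach': -each = /iːtʃ/
/iːtʃ/ and /iːtʃ/ are the same ending sound, so the words rhyme.

Yes


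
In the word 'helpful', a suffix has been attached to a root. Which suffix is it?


The word 'helpful' = 'help' (root) + '-ful' (suffix). The suffix is '-ful'.

ful


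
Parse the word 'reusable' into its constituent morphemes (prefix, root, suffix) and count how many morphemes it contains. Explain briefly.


Step 1: Identify prefix: 're' (meaning: again)
Step 2: Identify root: 'use'
Step 3: Identify suffix(es): 'able'
Decomposition: re- (prefix: again) + use (root) + -able (suffix: capable of)
Total morphemes: 3

3 morphemes (re- (prefix: again) + use (root) + -able (suffix: capable of))


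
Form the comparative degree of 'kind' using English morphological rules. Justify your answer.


Apply comparative formation (add -er): 'kind' -> 'kinder'.

kinder


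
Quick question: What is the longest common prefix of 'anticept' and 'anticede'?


Compare from the start: 6 characters match: 'antice'. Mismatch at position 7: 'p' vs 'd'.

antice


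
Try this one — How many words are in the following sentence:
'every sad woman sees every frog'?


Split into words: every | sad | woman | sees | every | frog = 6 words.

6


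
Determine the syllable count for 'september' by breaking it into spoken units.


Break 'september' into syllables: sep-tem-ber -> sep | tem | ber = 3 syllables

3 syllables


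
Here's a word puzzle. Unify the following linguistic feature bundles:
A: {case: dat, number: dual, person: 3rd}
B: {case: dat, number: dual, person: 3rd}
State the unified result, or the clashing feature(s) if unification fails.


Compare features:
case: A=dat vs B=dat -> unified: dat
number: A=dual vs B=dual -> unified: dual
person: A=3rd vs B=3rd -> unified: 3rd
No clashes found.

Unified: {case: dat, number: dual, person: 3rd}


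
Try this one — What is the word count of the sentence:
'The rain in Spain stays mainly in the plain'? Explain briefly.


Split into words: The | rain | in | Spain | stays | mainly | in | the | plain = 9 words.

9


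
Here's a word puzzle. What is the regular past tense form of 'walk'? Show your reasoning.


Apply rule: Add -ed. 'walk' becomes 'walked'.

walked


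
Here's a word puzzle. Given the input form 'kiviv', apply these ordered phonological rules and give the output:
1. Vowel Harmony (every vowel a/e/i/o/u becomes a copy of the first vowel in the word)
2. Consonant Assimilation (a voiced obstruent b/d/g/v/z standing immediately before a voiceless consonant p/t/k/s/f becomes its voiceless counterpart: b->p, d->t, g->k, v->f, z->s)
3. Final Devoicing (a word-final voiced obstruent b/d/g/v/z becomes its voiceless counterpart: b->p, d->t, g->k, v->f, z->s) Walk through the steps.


Starting form: 'kiviv'
Rule 1: Vowel Harmony: all vowels already match. No change.
Rule 2: Consonant Assimilation: no voiced obstruent (b/d/g/v/z) stands immediately before a voiceless consonant (p/t/k/s/f). No change.
Rule 3: Final Devoicing: word-final voiced obstruent 'v' becomes voiceless 'f'. 'kiviv' -> 'kivif'
Final form: 'kivif'

kivif


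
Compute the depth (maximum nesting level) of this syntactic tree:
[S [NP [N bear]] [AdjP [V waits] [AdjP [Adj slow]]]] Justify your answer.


Count bracket nesting levels:
'[' at pos 0: depth = 1
'[' at pos 3: depth = 2
'[' at pos 7: depth = 3
'[' at pos 17: depth = 2
'[' at pos 23: depth = 3
'[' at pos 33: depth = 3
'[' at pos 39: depth = 4
Maximum depth reached: 4

4


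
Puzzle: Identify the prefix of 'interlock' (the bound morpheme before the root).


The word 'interlock' = 'inter' (prefix) + 'lock' (root). The prefix is 'inter'.

inter


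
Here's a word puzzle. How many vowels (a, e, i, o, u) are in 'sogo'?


Vowels in 'sogo': o, o = 2 vowels.

2


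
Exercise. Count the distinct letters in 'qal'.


Unique letters in 'qal': {a, l, q} = 3 distinct letters.

3


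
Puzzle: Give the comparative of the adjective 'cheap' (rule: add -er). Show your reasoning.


Apply comparative formation (add -er): 'cheap' -> 'cheaper'.

cheaper


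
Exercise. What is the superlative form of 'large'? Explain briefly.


Apply superlative formation (ends in e: add -st): 'large' -> 'largest'.

largest


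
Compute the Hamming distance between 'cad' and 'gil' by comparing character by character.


Alignment:
Position 1: 'c' vs 'g' = DIFFER
Position 2: 'a' vs 'i' = DIFFER
Position 3: 'd' vs 'l' = DIFFER
Total differences: 3

3


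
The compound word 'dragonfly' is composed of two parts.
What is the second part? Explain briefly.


Split 'dragonfly' into 'dragon' + 'fly'. The second part is 'fly'.

fly


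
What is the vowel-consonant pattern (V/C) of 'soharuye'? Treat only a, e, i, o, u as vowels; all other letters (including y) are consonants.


Letter mapping: s = C, o = V, h = C, a = V, r = C, u = V, y = C, e = V.

CVCVCVCV


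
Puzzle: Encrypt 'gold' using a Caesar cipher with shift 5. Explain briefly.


Shift each letter by 5: g -> l, o -> t, l -> q, d -> i. Result: 'ltqi'.

ltqi


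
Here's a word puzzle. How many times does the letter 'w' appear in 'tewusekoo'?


Letter 'w' in 'tewusekoo': found at position(s) 3 = 1 occurrence(s).

1


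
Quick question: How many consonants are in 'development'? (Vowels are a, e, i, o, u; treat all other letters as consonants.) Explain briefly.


Consonants in 'development': d, v, l, p, m, n, t = 7 consonants.

7


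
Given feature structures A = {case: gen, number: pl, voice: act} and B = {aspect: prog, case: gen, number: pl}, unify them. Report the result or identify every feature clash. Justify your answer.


Compare features:
aspect: A=_ vs B=prog -> unified: prog
case: A=gen vs B=gen -> unified: gen
number: A=pl vs B=pl -> unified: pl
voice: A=act vs B=_ -> unified: act
No clashes found.

Unified: {aspect: prog, case: gen, number: pl, voice: act}


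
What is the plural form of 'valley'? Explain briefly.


Apply rule: Add -s. 'valley' becomes 'valleys'.

valleys


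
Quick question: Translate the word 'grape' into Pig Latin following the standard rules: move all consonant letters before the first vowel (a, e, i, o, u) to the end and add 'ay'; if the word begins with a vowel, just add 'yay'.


'grape': move consonant cluster 'gr' to end and add 'ay': 'apegray'.

apegray


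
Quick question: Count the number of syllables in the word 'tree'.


Break 'tree' into syllables: tree -> tree = 1 syllable

1 syllable


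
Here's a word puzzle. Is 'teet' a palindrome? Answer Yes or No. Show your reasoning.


Forward: 'teet'
Reversed: 'teet'
They are identical.

Yes


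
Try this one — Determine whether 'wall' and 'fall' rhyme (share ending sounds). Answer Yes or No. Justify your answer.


Rime (stressed vowel + following sounds) of 'wall': -all = /ɔːl/
Rime of 'fall': -all = /ɔːl/
/ɔːl/ and /ɔːl/ are the same ending sound, so the words rhyme.

Yes


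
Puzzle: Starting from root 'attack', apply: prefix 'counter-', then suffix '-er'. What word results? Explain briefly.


Step 1: Add prefix 'counter-' to 'attack' = 'counterattack'
Step 2: Add suffix '-er' to 'counterattack' = 'counterattacker'

counterattacker


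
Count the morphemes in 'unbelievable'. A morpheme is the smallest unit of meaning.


Decomposition: un- (prefix) + believe (root) + -able (suffix) = 3 morpheme(s)

3 morphemes


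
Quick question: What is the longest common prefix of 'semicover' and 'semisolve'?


Compare from the start: 4 characters match: 'semi'. Mismatch at position 5: 'c' vs 's'.

semi


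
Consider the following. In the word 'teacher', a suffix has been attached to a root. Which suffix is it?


The word 'teacher' = 'teach' (root) + '-er' (suffix). The suffix is '-er'.

er


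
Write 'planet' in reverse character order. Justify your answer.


Reverse 'planet' character by character: 'tenalp'.

tenalp


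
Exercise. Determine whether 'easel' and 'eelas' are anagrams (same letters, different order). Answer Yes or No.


Sorted letters of 'easel': 'aeels'
Sorted letters of 'eelas': 'aeels'
They match.

Yes


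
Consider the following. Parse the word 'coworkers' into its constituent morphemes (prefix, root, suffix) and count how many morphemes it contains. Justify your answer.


Step 1: Identify prefix: 'co' (meaning: together)
Step 2: Identify root: 'work'
Step 3: Identify suffix(es): 'er, s'
Decomposition: co- (prefix: together) + work (root) + -er (suffix: one who) + -s (plural)
Total morphemes: 4

4 morphemes (co- (prefix: together) + work (root) + -er (suffix: one who) + -s (plural))


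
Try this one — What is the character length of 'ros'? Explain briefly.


Spell out 'ros' and number each letter: r(1), o(2), s(3). Total: 3 letters.

3


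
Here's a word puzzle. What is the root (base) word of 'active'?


Remove suffix '-ive' from 'active' to get root 'act'.

act


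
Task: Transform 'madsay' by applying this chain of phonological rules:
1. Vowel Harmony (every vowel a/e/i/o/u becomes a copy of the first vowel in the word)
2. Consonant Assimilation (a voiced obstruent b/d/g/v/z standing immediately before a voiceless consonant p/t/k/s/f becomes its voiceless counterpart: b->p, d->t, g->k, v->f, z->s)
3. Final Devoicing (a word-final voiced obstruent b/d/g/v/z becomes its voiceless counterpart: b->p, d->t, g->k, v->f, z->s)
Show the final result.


Starting form: 'madsay'
Rule 1: Vowel Harmony: all vowels already match. No change.
Rule 2: Consonant Assimilation: voiced obstruent before voiceless consonant becomes voiceless ('ds' -> 'ts'). 'madsay' -> 'matsay'
Rule 3: Final Devoicing: final consonant 'y' is not one of the voiced obstruents b/d/g/v/z. No change.
Final form: 'matsay'

matsay


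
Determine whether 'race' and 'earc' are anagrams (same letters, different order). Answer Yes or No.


Sorted letters of 'race': 'acer'
Sorted letters of 'earc': 'acer'
They match.

Yes


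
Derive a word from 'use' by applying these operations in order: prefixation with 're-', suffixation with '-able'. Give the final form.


Step 1: Add prefix 're-' to 'use' = 'reuse'
Step 2: Add suffix '-able' to 'reuse' = 'reusable'

reusable


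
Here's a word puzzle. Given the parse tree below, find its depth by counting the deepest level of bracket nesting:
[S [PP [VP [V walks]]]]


Count bracket nesting levels:
'[' at pos 0: depth = 1
'[' at pos 3: depth = 2
'[' at pos 7: depth = 3
'[' at pos 11: depth = 4
Maximum depth reached: 4

4


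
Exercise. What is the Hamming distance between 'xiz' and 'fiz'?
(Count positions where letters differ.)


Alignment:
Position 1: 'x' vs 'f' = DIFFER
Position 2: 'i' vs 'i' = match
Position 3: 'z' vs 'z' = match
Total differences: 1

1


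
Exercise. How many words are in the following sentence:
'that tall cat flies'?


Split into words: that | tall | cat | flies = 4 words.

4


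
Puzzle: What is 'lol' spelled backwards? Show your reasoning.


Reverse 'lol' character by character: 'lol'.

lol


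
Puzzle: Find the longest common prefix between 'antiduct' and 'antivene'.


Compare from the start: 4 characters match: 'anti'. Mismatch at position 5: 'd' vs 'v'.

anti


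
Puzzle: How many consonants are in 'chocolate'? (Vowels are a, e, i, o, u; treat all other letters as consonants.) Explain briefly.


Consonants in 'chocolate': c, h, c, l, t = 5 consonants.

5


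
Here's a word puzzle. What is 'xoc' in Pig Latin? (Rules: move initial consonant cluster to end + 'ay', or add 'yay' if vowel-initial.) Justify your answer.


'xoc': move consonant cluster 'x' to end and add 'ay': 'ocxay'.

ocxay


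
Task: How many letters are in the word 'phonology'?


Spell out 'phonology' and number each letter: p(1), h(2), o(3), n(4), o(5), l(6), o(7), g(8), y(9). Total: 9 letters.

9


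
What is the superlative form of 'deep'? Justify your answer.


Apply superlative formation (add -est): 'deep' -> 'deepest'.

deepest


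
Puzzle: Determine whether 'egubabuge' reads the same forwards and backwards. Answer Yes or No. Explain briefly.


Forward: 'egubabuge'
Reversed: 'egubabuge'
They are identical.

Yes


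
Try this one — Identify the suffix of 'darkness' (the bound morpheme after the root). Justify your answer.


The word 'darkness' = 'dark' (root) + '-ness' (suffix). The suffix is '-ness'.

ness


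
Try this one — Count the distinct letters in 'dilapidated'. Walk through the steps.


Unique letters in 'dilapidated': {a, d, e, i, l, p, t} = 7 distinct letters.

7


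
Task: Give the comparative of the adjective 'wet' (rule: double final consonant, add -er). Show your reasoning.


Apply comparative formation (double final consonant, add -er): 'wet' -> 'wetter'.

wetter


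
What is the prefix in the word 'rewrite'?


The word 'rewrite' = 're' (prefix) + 'write' (root). The prefix is 're'.

re


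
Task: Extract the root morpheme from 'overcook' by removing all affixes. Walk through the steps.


Remove prefix 'over' from 'overcook' to get root 'cook'.

cook


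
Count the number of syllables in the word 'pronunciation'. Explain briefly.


Break 'pronunciation' into syllables: pro-nun-ci-a-tion -> pro | nun | ci | a | tion = 5 syllables

5 syllables


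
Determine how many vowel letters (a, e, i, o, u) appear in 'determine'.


Vowels in 'determine': e, e, i, e = 4 vowels.

4


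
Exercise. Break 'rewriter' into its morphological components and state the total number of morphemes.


Step 1: Identify prefix: 're' (meaning: again)
Step 2: Identify root: 'write'
Step 3: Identify suffix(es): 'er'
Decomposition: re- (prefix: again) + write (root) + -er (suffix: one who)
Total morphemes: 3

3 morphemes (re- (prefix: again) + write (root) + -er (suffix: one who))


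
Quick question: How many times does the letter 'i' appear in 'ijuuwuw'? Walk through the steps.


Letter 'i' in 'ijuuwuw': found at position(s) 1 = 1 occurrence(s).

1


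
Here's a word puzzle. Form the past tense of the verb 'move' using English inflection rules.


Apply rule: Add -d (word ends in -e). 'move' becomes 'moved'.

moved


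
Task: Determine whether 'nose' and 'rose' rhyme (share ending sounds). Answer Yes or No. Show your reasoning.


Rime (stressed vowel + following sounds) of 'nose': -ose = /oʊz/
Rime of 'rose': -ose = /oʊz/
/oʊz/ and /oʊz/ are the same ending sound, so the words rhyme.

Yes


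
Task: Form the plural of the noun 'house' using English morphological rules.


Apply rule: Add -s. 'house' becomes 'houses'.

houses


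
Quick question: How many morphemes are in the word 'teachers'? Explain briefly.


Decomposition: teach (root) + -er (suffix) + -s (plural) = 3 morpheme(s)

3 morphemes


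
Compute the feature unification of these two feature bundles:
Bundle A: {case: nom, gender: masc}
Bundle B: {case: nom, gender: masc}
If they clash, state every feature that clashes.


Compare features:
case: A=nom vs B=nom -> unified: nom
gender: A=masc vs B=masc -> unified: masc
No clashes found.

Unified: {case: nom, gender: masc}
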